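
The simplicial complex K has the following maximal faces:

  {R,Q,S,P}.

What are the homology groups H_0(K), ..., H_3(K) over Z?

Order the vertices as P < Q < R < S. Listing each simplex with vertices in this order, K has dimension 3 with simplices:

  0-simplices (4): P, Q, R, S
  1-simplices (6): PQ, PR, PS, QR, QS, RS
  2-simplices (4): PQR, PQS, PRS, QRS
  3-simplices (1): PQRS

giving chain groups C_0 ≅ Z^4, C_1 ≅ Z^6, C_2 ≅ Z^4, C_3 ≅ Z^1.

∂_1: C_1 → C_0 is given by ∂[p,q] = [q] − [p].
As a 4×6 matrix over Z this has rank 3, with invariant factors (1,1,1).

Boundary ∂_2: C_2 → C_1 sends each 2-simplex [p,q,r] to [q,r] − [p,r] + [p,q]. For instance
  ∂QRS = RS − QS + QR,
  ∂PRS = RS − PS + PR.
This gives a 6×4 integer matrix of rank 3; reducing to Smith normal form yields diagonal entries (1,1,1).

The boundary map ∂_3: C_3 → C_2 sends each 3-simplex σ to the alternating sum Σ_i (−1)^i (σ with its i-th vertex removed). For instance
  ∂PQRS = QRS − PRS + PQS − PQR.
The resulting 4×1 matrix has rank 1, and its Smith normal form has invariant factors (1).

From H_k ≅ ker(∂_k) / im(∂_{k+1}) we obtain:

  H_0: rank C_0 − rank ∂_1 = 4 − 3 = 1, and the invariant factors of ∂_1 are all 1, so H_0 = Z.
  H_1: rank ker ∂_1 − rank ∂_2 = (6 − 3) − 3 = 0, and the invariant factors of ∂_2 are all 1, so H_1 = 0.
  H_2: rank ker ∂_2 − rank ∂_3 = (4 − 3) − 1 = 0, and the invariant factors of ∂_3 are all 1, so H_2 = 0.
  H_3: rank ker ∂_3 − rank ∂_4 = (1 − 1) − 0 = 0, and there is no ∂_4, so H_3 = 0.

H_0 ≅ Z,  H_1 = 0,  H_2 = 0,  H_3 = 0.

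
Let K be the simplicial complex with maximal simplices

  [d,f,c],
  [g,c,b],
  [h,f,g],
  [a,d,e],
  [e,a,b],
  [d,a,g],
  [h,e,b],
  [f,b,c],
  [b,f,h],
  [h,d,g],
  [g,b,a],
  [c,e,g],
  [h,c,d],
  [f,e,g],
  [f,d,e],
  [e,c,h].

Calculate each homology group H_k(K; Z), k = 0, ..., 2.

We work with the vertex ordering a < b < c < d < e < f < g < h. The simplices of K, each written with vertices in increasing order, are:

  0-simplices (8): a, b, c, d, e, f, g, h
  1-simplices (24): ab, ad, ae, ag, bc, be, bf, bg, bh, cd, ce, cf, cg, ch, de, df, dg, dh, ef, eg, eh, fg, fh, gh
  2-simplices (16): abe, abg, ade, adg, bcf, bcg, beh, bfh, cdf, cdh, ceg, ceh, def, dgh, efg, fgh

so the chain groups are C_0 ≅ Z^8, C_1 ≅ Z^24, C_2 ≅ Z^16.

The boundary map ∂_1: C_1 → C_0 is given by ∂[p,q] = [q] − [p]. For instance
  ∂bh = h − b.
The resulting 8×24 matrix has rank 7, and its Smith normal form has invariant factors (1,1,1,1,1,1,1).

The boundary map ∂_2: C_2 → C_1 maps a triangle to the signed sum of its edges. For instance
  ∂cdf = df − cf + cd,
  ∂abe = be − ae + ab.
The 24×16 boundary matrix has rank 15 and Smith normal form diag(1,1,1,1,1,1,1,1,1,1,1,1,1,1,1).

From H_k ≅ ker(∂_k) / im(∂_{k+1}) we obtain:

  H_0: rank C_0 − rank ∂_1 = 8 − 7 = 1, and the invariant factors of ∂_1 are all 1, so H_0 = Z.
  H_1: rank ker ∂_1 − rank ∂_2 = (24 − 7) − 15 = 2, and the invariant factors of ∂_2 are all 1, so H_1 = Z^2.
  H_2: rank ker ∂_2 − rank ∂_3 = (16 − 15) − 0 = 1, and there is no ∂_3, so H_2 = Z.

(K is a triangulation of the torus T^2.)

H_0 ≅ Z,  H_1 ≅ Z^2,  H_2 ≅ Z.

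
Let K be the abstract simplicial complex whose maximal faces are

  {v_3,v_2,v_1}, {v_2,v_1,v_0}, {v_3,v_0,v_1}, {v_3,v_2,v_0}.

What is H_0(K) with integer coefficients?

Take the total order v_0 < v_1 < v_2 < v_3 on the vertex set. Then K (dimension 2) consists of the simplices:

  0-simplices (4): [v_0], [v_1], [v_2], [v_3]
  1-simplices (6): [v_0,v_1], [v_0,v_2], [v_0,v_3], [v_1,v_2], [v_1,v_3], [v_2,v_3]
  2-simplices (4): [v_0,v_1,v_2], [v_0,v_1,v_3], [v_0,v_2,v_3], [v_1,v_2,v_3]

so the chain groups are C_0 ≅ Z^4, C_1 ≅ Z^6, C_2 ≅ Z^4.

∂_1: C_1 → C_0 maps an edge to its endpoints' difference, ∂[p,q] = q − p.
This gives a 4×6 integer matrix of rank 3; reducing to Smith normal form yields diagonal entries (1,1,1).

The boundary map ∂_2: C_2 → C_1 maps a triangle to the signed sum of its edges. For instance
  ∂[v_0,v_1,v_3] = [v_1,v_3] − [v_0,v_3] + [v_0,v_1],
  ∂[v_0,v_2,v_3] = [v_2,v_3] − [v_0,v_3] + [v_0,v_2].
The resulting 6×4 matrix has rank 3, and its Smith normal form has invariant factors (1,1,1).

Computing H_k = (kernel of ∂_k) / (image of ∂_{k+1}):

  H_0: rank C_0 − rank ∂_1 = 4 − 3 = 1, and the invariant factors of ∂_1 are all 1, so H_0 = Z.

H_0 = Z.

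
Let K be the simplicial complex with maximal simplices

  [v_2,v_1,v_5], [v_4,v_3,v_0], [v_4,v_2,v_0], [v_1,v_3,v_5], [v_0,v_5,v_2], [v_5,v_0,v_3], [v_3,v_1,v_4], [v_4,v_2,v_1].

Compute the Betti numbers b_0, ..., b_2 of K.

Fix the vertex order v_0 < v_1 < v_2 < v_3 < v_4 < v_5 and write every simplex with vertices in increasing order. Then dim K = 2 and the simplices of K are:

  0-simplices (6): [v_0], [v_1], [v_2], [v_3], [v_4], [v_5]
  1-simplices (12): [v_0,v_2], [v_0,v_3], [v_0,v_4], [v_0,v_5], [v_1,v_2], [v_1,v_3], [v_1,v_4], [v_1,v_5], [v_2,v_4], [v_2,v_5], [v_3,v_4], [v_3,v_5]
  2-simplices (8): [v_0,v_2,v_4], [v_0,v_2,v_5], [v_0,v_3,v_4], [v_0,v_3,v_5], [v_1,v_2,v_4], [v_1,v_2,v_5], [v_1,v_3,v_4], [v_1,v_3,v_5]

giving chain groups C_0 ≅ Z^6, C_1 ≅ Z^12, C_2 ≅ Z^8.

∂_1: C_1 → C_0 sends each edge [p,q] (with p < q) to q − p.
The resulting 6×12 matrix has rank 5, and its Smith normal form has invariant factors (1,1,1,1,1).

Boundary ∂_2: C_2 → C_1 maps a triangle to the signed sum of its edges. For instance
  ∂[v_0,v_2,v_4] = [v_2,v_4] − [v_0,v_4] + [v_0,v_2],
  ∂[v_0,v_3,v_5] = [v_3,v_5] − [v_0,v_5] + [v_0,v_3].
The resulting 12×8 matrix has rank 7, and its Smith normal form has invariant factors (1,1,1,1,1,1,1).

Computing H_k = (kernel of ∂_k) / (image of ∂_{k+1}):

  H_0: rank C_0 − rank ∂_1 = 6 − 5 = 1, and the invariant factors of ∂_1 are all 1, so H_0 = Z.
  H_1: rank ker ∂_1 − rank ∂_2 = (12 − 5) − 7 = 0, and the invariant factors of ∂_2 are all 1, so H_1 = 0.
  H_2: rank ker ∂_2 − rank ∂_3 = (8 − 7) − 0 = 1, and there is no ∂_3, so H_2 = Z.

(K is a triangulation of the 2-sphere S^2.)

Hence the Betti numbers are b_0 = 1, b_1 = 0, b_2 = 1.

b_0 = 1, b_1 = 0, b_2 = 1.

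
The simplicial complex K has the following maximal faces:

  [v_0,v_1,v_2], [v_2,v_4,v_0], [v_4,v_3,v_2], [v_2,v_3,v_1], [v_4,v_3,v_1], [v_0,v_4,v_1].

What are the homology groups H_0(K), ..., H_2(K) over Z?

Take the total order v_0 < v_1 < v_2 < v_3 < v_4 on the vertex set. Then K (dimension 2) consists of the simplices:

  0-simplices (5): [v_0], [v_1], [v_2], [v_3], [v_4]
  1-simplices (9): [v_0,v_1], [v_0,v_2], [v_0,v_4], [v_1,v_2], [v_1,v_3], [v_1,v_4], [v_2,v_3], [v_2,v_4], [v_3,v_4]
  2-simplices (6): [v_0,v_1,v_2], [v_0,v_1,v_4], [v_0,v_2,v_4], [v_1,v_2,v_3], [v_1,v_3,v_4], [v_2,v_3,v_4]

so the chain groups are C_0 ≅ Z^5, C_1 ≅ Z^9, C_2 ≅ Z^6.

∂_1: C_1 → C_0 maps an edge to its endpoints' difference, ∂[p,q] = q − p.
The 5×9 boundary matrix has rank 4 and Smith normal form diag(1,1,1,1).

Boundary ∂_2: C_2 → C_1 sends each 2-simplex [p,q,r] to [q,r] − [p,r] + [p,q]. For instance
  ∂[v_0,v_2,v_4] = [v_2,v_4] − [v_0,v_4] + [v_0,v_2],
  ∂[v_1,v_3,v_4] = [v_3,v_4] − [v_1,v_4] + [v_1,v_3].
This gives a 9×6 integer matrix of rank 5; reducing to Smith normal form yields diagonal entries (1,1,1,1,1).

From H_k ≅ ker(∂_k) / im(∂_{k+1}) we obtain:

  H_0: rank C_0 − rank ∂_1 = 5 − 4 = 1, and the invariant factors of ∂_1 are all 1, so H_0 ≅ Z.
  H_1: rank ker ∂_1 − rank ∂_2 = (9 − 4) − 5 = 0, and the invariant factors of ∂_2 are all 1, so H_1 ≅ 0.
  H_2: rank ker ∂_2 − rank ∂_3 = (6 − 5) − 0 = 1, and there is no ∂_3, so H_2 ≅ Z.

H_0 = Z,  H_1 = 0,  H_2 = Z.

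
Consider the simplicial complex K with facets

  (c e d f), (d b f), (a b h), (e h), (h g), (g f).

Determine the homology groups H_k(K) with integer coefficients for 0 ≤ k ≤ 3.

We work with the vertex ordering a < b < c < d < e < f < g < h. The simplices of K, each written with vertices in increasing order, are:

  0-simplices (8): a, b, c, d, e, f, g, h
  1-simplices (14): ab, ah, bd, bf, bh, cd, ce, cf, de, df, ef, eh, fg, gh
  2-simplices (6): abh, bdf, cde, cdf, cef, def
  3-simplices (1): cdef

giving chain groups C_0 ≅ Z^8, C_1 ≅ Z^14, C_2 ≅ Z^6, C_3 ≅ Z^1.

The boundary map ∂_1: C_1 → C_0 is given by ∂[p,q] = [q] − [p].
The resulting 8×14 matrix has rank 7, and its Smith normal form has invariant factors (1,1,1,1,1,1,1).

∂_2: C_2 → C_1 maps a triangle to the signed sum of its edges. For instance
  ∂cdf = df − cf + cd,
  ∂abh = bh − ah + ab.
The resulting 14×6 matrix has rank 5, and its Smith normal form has invariant factors (1,1,1,1,1).

∂_3: C_3 → C_2 sends each 3-simplex σ to the alternating sum Σ_i (−1)^i (σ with its i-th vertex removed). For instance
  ∂cdef = def − cef + cdf − cde.
As a 6×1 matrix over Z this has rank 1, with invariant factors (1).

Computing H_k = (kernel of ∂_k) / (image of ∂_{k+1}):

  H_0: rank C_0 − rank ∂_1 = 8 − 7 = 1, and the invariant factors of ∂_1 are all 1, so H_0 ≅ Z.
  H_1: rank ker ∂_1 − rank ∂_2 = (14 − 7) − 5 = 2, and the invariant factors of ∂_2 are all 1, so H_1 ≅ Z^2.
  H_2: rank ker ∂_2 − rank ∂_3 = (6 − 5) − 1 = 0, and the invariant factors of ∂_3 are all 1, so H_2 ≅ 0.
  H_3: rank ker ∂_3 − rank ∂_4 = (1 − 1) − 0 = 0, and there is no ∂_4, so H_3 ≅ 0.

As a check, the Euler characteristic is 8 − 14 + 6 − 1 = -1, which agrees with 1 − 2 + 0 − 0 = -1.

H_0 = Z,  H_1 = Z^2,  H_2 = 0,  H_3 = 0.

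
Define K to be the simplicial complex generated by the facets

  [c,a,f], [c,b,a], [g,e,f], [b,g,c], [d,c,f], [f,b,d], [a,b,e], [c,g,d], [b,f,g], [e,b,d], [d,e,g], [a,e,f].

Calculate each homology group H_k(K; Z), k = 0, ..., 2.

We work with the vertex ordering a < b < c < d < e < f < g. The simplices of K, each written with vertices in increasing order, are:

  0-simplices (7): a, b, c, d, e, f, g
  1-simplices (18): ab, ac, ae, af, bc, bd, be, bf, bg, cd, cf, cg, de, df, dg, ef, eg, fg
  2-simplices (12): abc, abe, acf, aef, bcg, bde, bdf, bfg, cdf, cdg, deg, efg

giving chain groups C_0 ≅ Z^7, C_1 ≅ Z^18, C_2 ≅ Z^12.

Boundary ∂_1: C_1 → C_0 is given by ∂[p,q] = [q] − [p].
As a 7×18 matrix over Z this has rank 6, with invariant factors (1,1,1,1,1,1).

∂_2: C_2 → C_1 maps a triangle to the signed sum of its edges. For instance
  ∂acf = cf − af + ac,
  ∂cdg = dg − cg + cd.
The resulting 18×12 matrix has rank 12, and its Smith normal form has invariant factors (1,1,1,1,1,1,1,1,1,1,1,2).

Reading off H_k = ker ∂_k / im ∂_{k+1}:

  H_0: rank C_0 − rank ∂_1 = 7 − 6 = 1, and the invariant factors of ∂_1 are all 1, so H_0 = Z.
  H_1: rank ker ∂_1 − rank ∂_2 = (18 − 6) − 12 = 0, and ∂_2 has invariant factor 2 > 1, so H_1 = Z/2.
  H_2: rank ker ∂_2 − rank ∂_3 = (12 − 12) − 0 = 0, and there is no ∂_3, so H_2 = 0.

H_0 = Z,  H_1 = Z/2,  H_2 = 0.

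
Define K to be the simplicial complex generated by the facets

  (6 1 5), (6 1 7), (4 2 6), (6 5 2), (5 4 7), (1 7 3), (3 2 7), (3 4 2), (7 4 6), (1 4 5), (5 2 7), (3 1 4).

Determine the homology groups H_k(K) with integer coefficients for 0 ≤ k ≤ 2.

H_0 = Z,  H_1 = Z/2,  H_2 = 0.

Take the total order 1 < 2 < 3 < 4 < 5 < 6 < 7 on the vertex set. Then K (dimension 2) consists of the simplices:

  0-simplices (7): [1], [2], [3], [4], [5], [6], [7]
  1-simplices (18): [1,3], [1,4], [1,5], [1,6], [1,7], [2,3], [2,4], [2,5], [2,6], [2,7], [3,4], [3,7], [4,5], [4,6], [4,7], [5,6], [5,7], [6,7]
  2-simplices (12): [1,3,4], [1,3,7], [1,4,5], [1,5,6], [1,6,7], [2,3,4], [2,3,7], [2,4,6], [2,5,6], [2,5,7], [4,5,7], [4,6,7]

Hence C_0 ≅ Z^7, C_1 ≅ Z^18, C_2 ≅ Z^12.

∂_1: C_1 → C_0 is given by ∂[p,q] = [q] − [p]. For instance
  ∂[1,5] = [5] − [1].
This gives a 7×18 integer matrix of rank 6; reducing to Smith normal form yields diagonal entries (1,1,1,1,1,1).

Boundary ∂_2: C_2 → C_1 acts by ∂[p,q,r] = [q,r] − [p,r] + [p,q]. For instance
  ∂[1,4,5] = [4,5] − [1,5] + [1,4],
  ∂[1,3,4] = [3,4] − [1,4] + [1,3].
The resulting 18×12 matrix has rank 12, and its Smith normal form has invariant factors (1,1,1,1,1,1,1,1,1,1,1,2).

Now H_k = ker ∂_k / im ∂_{k+1}, so:

  H_0: rank C_0 − rank ∂_1 = 7 − 6 = 1, and the invariant factors of ∂_1 are all 1, so H_0 = Z.
  H_1: rank ker ∂_1 − rank ∂_2 = (18 − 6) − 12 = 0, and ∂_2 has invariant factor 2 > 1, so H_1 = Z/2.
  H_2: rank ker ∂_2 − rank ∂_3 = (12 − 12) − 0 = 0, and there is no ∂_3, so H_2 = 0.

As a check, the Euler characteristic is 7 − 18 + 12 = 1, which agrees with 1 − 0 + 0 = 1.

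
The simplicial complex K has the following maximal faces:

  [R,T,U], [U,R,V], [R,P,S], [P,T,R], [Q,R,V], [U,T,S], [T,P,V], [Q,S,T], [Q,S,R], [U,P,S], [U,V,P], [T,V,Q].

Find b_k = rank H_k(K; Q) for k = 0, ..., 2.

b_0 = 1, b_1 = 0, b_2 = 0.

Take the total order P < Q < R < S < T < U < V on the vertex set. Then K (dimension 2) consists of the simplices:

  0-simplices (7): P, Q, R, S, T, U, V
  1-simplices (18): PR, PS, PT, PU, PV, QR, QS, QT, QV, RS, RT, RU, RV, ST, SU, TU, TV, UV
  2-simplices (12): PRS, PRT, PSU, PTV, PUV, QRS, QRV, QST, QTV, RTU, RUV, STU

giving chain groups C_0 ≅ Z^7, C_1 ≅ Z^18, C_2 ≅ Z^12.

∂_1: C_1 → C_0 maps an edge to its endpoints' difference, ∂[p,q] = q − p.
This gives a 7×18 integer matrix of rank 6; reducing to Smith normal form yields diagonal entries (1,1,1,1,1,1).

The boundary map ∂_2: C_2 → C_1 sends each 2-simplex [p,q,r] to [q,r] − [p,r] + [p,q]. For instance
  ∂PRS = RS − PS + PR,
  ∂QTV = TV − QV + QT.
The 18×12 boundary matrix has rank 12 and Smith normal form diag(1,1,1,1,1,1,1,1,1,1,1,2).

From H_k ≅ ker(∂_k) / im(∂_{k+1}) we obtain:

  H_0: rank C_0 − rank ∂_1 = 7 − 6 = 1, and the invariant factors of ∂_1 are all 1, so H_0 ≅ Z.
  H_1: rank ker ∂_1 − rank ∂_2 = (18 − 6) − 12 = 0, and ∂_2 has invariant factor 2 > 1, so H_1 ≅ Z/2.
  H_2: rank ker ∂_2 − rank ∂_3 = (12 − 12) − 0 = 0, and there is no ∂_3, so H_2 ≅ 0.

As a check, the Euler characteristic is 7 − 18 + 12 = 1, which agrees with 1 − 0 + 0 = 1.
(K is a triangulation of the real projective plane RP^2.)

Hence the Betti numbers are b_0 = 1, b_1 = 0, b_2 = 0.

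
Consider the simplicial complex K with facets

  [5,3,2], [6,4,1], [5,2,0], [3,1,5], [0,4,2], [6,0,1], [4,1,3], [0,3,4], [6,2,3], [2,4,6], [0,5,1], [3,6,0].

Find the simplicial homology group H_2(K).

Fix the vertex order 0 < 1 < 2 < 3 < 4 < 5 < 6 and write every simplex with vertices in increasing order. Then dim K = 2 and the simplices of K are:

  0-simplices (7): [0], [1], [2], [3], [4], [5], [6]
  1-simplices (18): [0,1], [0,2], [0,3], [0,4], [0,5], [0,6], [1,3], [1,4], [1,5], [1,6], [2,3], [2,4], [2,5], [2,6], [3,4], [3,5], [3,6], [4,6]
  2-simplices (12): [0,1,5], [0,1,6], [0,2,4], [0,2,5], [0,3,4], [0,3,6], [1,3,4], [1,3,5], [1,4,6], [2,3,5], [2,3,6], [2,4,6]

Hence C_0 ≅ Z^7, C_1 ≅ Z^18, C_2 ≅ Z^12.

∂_1: C_1 → C_0 sends each edge [p,q] (with p < q) to q − p. For instance
  ∂[0,3] = [3] − [0].
This gives a 7×18 integer matrix of rank 6; reducing to Smith normal form yields diagonal entries (1,1,1,1,1,1).

Boundary ∂_2: C_2 → C_1 sends each 2-simplex [p,q,r] to [q,r] − [p,r] + [p,q]. For instance
  ∂[2,3,6] = [3,6] − [2,6] + [2,3],
  ∂[0,3,6] = [3,6] − [0,6] + [0,3].
The 18×12 boundary matrix has rank 12 and Smith normal form diag(1,1,1,1,1,1,1,1,1,1,1,2).

Computing H_k = (kernel of ∂_k) / (image of ∂_{k+1}):

  H_2: rank ker ∂_2 − rank ∂_3 = (12 − 12) − 0 = 0, and there is no ∂_3, so H_2 = 0.

(K is a triangulation of the real projective plane RP^2.)

H_2 ≅ 0.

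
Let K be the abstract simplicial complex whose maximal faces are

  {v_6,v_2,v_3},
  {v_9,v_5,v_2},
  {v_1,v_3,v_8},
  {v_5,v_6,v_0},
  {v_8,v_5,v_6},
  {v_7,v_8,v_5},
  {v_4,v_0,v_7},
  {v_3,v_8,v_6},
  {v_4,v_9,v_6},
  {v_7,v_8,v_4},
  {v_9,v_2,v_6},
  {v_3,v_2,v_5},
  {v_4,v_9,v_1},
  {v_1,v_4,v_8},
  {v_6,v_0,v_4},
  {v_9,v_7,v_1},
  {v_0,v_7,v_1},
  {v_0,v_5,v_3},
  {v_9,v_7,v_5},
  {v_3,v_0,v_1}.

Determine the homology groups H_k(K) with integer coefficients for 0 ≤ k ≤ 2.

Fix the vertex order v_0 < v_1 < v_2 < v_3 < v_4 < v_5 < v_6 < v_7 < v_8 < v_9 and write every simplex with vertices in increasing order. Then dim K = 2 and the simplices of K are:

  0-simplices (10): [v_0], [v_1], [v_2], [v_3], [v_4], [v_5], [v_6], [v_7], [v_8], [v_9]
  1-simplices (30): (30 of them)
  2-simplices (20): (20 of them)

Hence C_0 ≅ Z^10, C_1 ≅ Z^30, C_2 ≅ Z^20.

∂_1: C_1 → C_0 maps an edge to its endpoints' difference, ∂[p,q] = q − p. For instance
  ∂[v_2,v_9] = [v_9] − [v_2].
The resulting 10×30 matrix has rank 9, and its Smith normal form has invariant factors (1,1,1,1,1,1,1,1,1).

The boundary map ∂_2: C_2 → C_1 maps a triangle to the signed sum of its edges. For instance
  ∂[v_2,v_3,v_6] = [v_3,v_6] − [v_2,v_6] + [v_2,v_3],
  ∂[v_5,v_6,v_8] = [v_6,v_8] − [v_5,v_8] + [v_5,v_6].
The resulting 30×20 matrix has rank 20, and its Smith normal form has invariant factors (1,1,1,1,1,1,1,1,1,1,1,1,1,1,1,1,1,1,1,2).

From H_k ≅ ker(∂_k) / im(∂_{k+1}) we obtain:

  H_0: rank C_0 − rank ∂_1 = 10 − 9 = 1, and the invariant factors of ∂_1 are all 1, so H_0 = Z.
  H_1: rank ker ∂_1 − rank ∂_2 = (30 − 9) − 20 = 1, and ∂_2 has invariant factor 2 > 1, so H_1 = Z × Z/2.
  H_2: rank ker ∂_2 − rank ∂_3 = (20 − 20) − 0 = 0, and there is no ∂_3, so H_2 = 0.

(K is a triangulation of the Klein bottle.)

H_0 = Z,  H_1 = Z × Z/2,  H_2 = 0.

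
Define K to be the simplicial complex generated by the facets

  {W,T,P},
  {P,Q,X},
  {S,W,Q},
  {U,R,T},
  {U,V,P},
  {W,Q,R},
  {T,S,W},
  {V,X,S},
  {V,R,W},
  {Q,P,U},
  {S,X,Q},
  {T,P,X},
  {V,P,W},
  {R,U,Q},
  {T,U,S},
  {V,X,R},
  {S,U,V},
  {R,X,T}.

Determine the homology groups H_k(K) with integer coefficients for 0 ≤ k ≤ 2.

Take the total order P < Q < R < S < T < U < V < W < X on the vertex set. Then K (dimension 2) consists of the simplices:

  0-simplices (9): P, Q, R, S, T, U, V, W, X
  1-simplices (27): PQ, PT, PU, PV, PW, PX, QR, QS, QU, QW, QX, RT, RU, RV, RW, RX, ST, SU, SV, SW, SX, TU, TW, TX, UV, VW, VX
  2-simplices (18): PQU, PQX, PTW, PTX, PUV, PVW, QRU, QRW, QSW, QSX, RTU, RTX, RVW, RVX, STU, STW, SUV, SVX

giving chain groups C_0 ≅ Z^9, C_1 ≅ Z^27, C_2 ≅ Z^18.

Boundary ∂_1: C_1 → C_0 is given by ∂[p,q] = [q] − [p]. For instance
  ∂PX = X − P.
The resulting 9×27 matrix has rank 8, and its Smith normal form has invariant factors (1,1,1,1,1,1,1,1).

Boundary ∂_2: C_2 → C_1 acts by ∂[p,q,r] = [q,r] − [p,r] + [p,q]. For instance
  ∂RTX = TX − RX + RT,
  ∂RVW = VW − RW + RV.
The resulting 27×18 matrix has rank 17, and its Smith normal form has invariant factors (1,1,1,1,1,1,1,1,1,1,1,1,1,1,1,1,1).

Computing H_k = (kernel of ∂_k) / (image of ∂_{k+1}):

  H_0: rank C_0 − rank ∂_1 = 9 − 8 = 1, and the invariant factors of ∂_1 are all 1, so H_0 = Z.
  H_1: rank ker ∂_1 − rank ∂_2 = (27 − 8) − 17 = 2, and the invariant factors of ∂_2 are all 1, so H_1 = Z^2.
  H_2: rank ker ∂_2 − rank ∂_3 = (18 − 17) − 0 = 1, and there is no ∂_3, so H_2 = Z.

H_0 ≅ Z,  H_1 ≅ Z^2,  H_2 ≅ Z.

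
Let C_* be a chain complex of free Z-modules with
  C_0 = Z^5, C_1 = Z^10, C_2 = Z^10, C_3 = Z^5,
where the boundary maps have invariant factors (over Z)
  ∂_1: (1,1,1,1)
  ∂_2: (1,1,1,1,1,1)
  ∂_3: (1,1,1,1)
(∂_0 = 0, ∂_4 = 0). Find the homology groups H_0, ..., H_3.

H_0: b_0 = 5 − 0 − 4 = 1; torsion from ∂_1 factors > 1: none. So H_0 = Z.
H_1: b_1 = 10 − 4 − 6 = 0; torsion from ∂_2 factors > 1: none. So H_1 = 0.
H_2: b_2 = 10 − 6 − 4 = 0; torsion from ∂_3 factors > 1: none. So H_2 = 0.
H_3: b_3 = 5 − 4 − 0 = 1; torsion from ∂_4 factors > 1: none. So H_3 = Z.

H_0 = Z,  H_1 = 0,  H_2 = 0,  H_3 = Z.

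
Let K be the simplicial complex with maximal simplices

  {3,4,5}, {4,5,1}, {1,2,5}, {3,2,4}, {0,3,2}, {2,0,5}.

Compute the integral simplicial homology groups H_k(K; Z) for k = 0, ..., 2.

H_0 = Z,  H_1 = Z,  H_2 = 0.

Fix the vertex order 0 < 1 < 2 < 3 < 4 < 5 and write every simplex with vertices in increasing order. Then dim K = 2 and the simplices of K are:

  0-simplices (6): [0], [1], [2], [3], [4], [5]
  1-simplices (12): [0,2], [0,3], [0,5], [1,2], [1,4], [1,5], [2,3], [2,4], [2,5], [3,4], [3,5], [4,5]
  2-simplices (6): [0,2,3], [0,2,5], [1,2,5], [1,4,5], [2,3,4], [3,4,5]

giving chain groups C_0 ≅ Z^6, C_1 ≅ Z^12, C_2 ≅ Z^6.

The boundary map ∂_1: C_1 → C_0 is given by ∂[p,q] = [q] − [p]. For instance
  ∂[3,5] = [5] − [3].
The resulting 6×12 matrix has rank 5, and its Smith normal form has invariant factors (1,1,1,1,1).

The boundary map ∂_2: C_2 → C_1 sends each 2-simplex [p,q,r] to [q,r] − [p,r] + [p,q]. For instance
  ∂[1,2,5] = [2,5] − [1,5] + [1,2],
  ∂[2,3,4] = [3,4] − [2,4] + [2,3].
This gives a 12×6 integer matrix of rank 6; reducing to Smith normal form yields diagonal entries (1,1,1,1,1,1).

Now H_k = ker ∂_k / im ∂_{k+1}, so:

  H_0: rank C_0 − rank ∂_1 = 6 − 5 = 1, and the invariant factors of ∂_1 are all 1, so H_0 ≅ Z.
  H_1: rank ker ∂_1 − rank ∂_2 = (12 − 5) − 6 = 1, and the invariant factors of ∂_2 are all 1, so H_1 ≅ Z.
  H_2: rank ker ∂_2 − rank ∂_3 = (6 − 6) − 0 = 0, and there is no ∂_3, so H_2 ≅ 0.

As a check, the Euler characteristic is 6 − 12 + 6 = 0, which agrees with 1 − 1 + 0 = 0.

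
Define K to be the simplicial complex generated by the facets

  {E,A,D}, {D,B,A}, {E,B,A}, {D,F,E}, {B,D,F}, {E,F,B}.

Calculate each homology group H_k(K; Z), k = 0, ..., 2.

Order the vertices as A < B < D < E < F. Listing each simplex with vertices in this order, K has dimension 2 with simplices:

  0-simplices (5): A, B, D, E, F
  1-simplices (9): AB, AD, AE, BD, BE, BF, DE, DF, EF
  2-simplices (6): ABD, ABE, ADE, BDF, BEF, DEF

so the chain groups are C_0 ≅ Z^5, C_1 ≅ Z^9, C_2 ≅ Z^6.

Boundary ∂_1: C_1 → C_0 maps an edge to its endpoints' difference, ∂[p,q] = q − p. For instance
  ∂DF = F − D.
The resulting 5×9 matrix has rank 4, and its Smith normal form has invariant factors (1,1,1,1).

The boundary map ∂_2: C_2 → C_1 maps a triangle to the signed sum of its edges. For instance
  ∂BDF = DF − BF + BD,
  ∂ABE = BE − AE + AB.
As a 9×6 matrix over Z this has rank 5, with invariant factors (1,1,1,1,1).

Computing H_k = (kernel of ∂_k) / (image of ∂_{k+1}):

  H_0: rank C_0 − rank ∂_1 = 5 − 4 = 1, and the invariant factors of ∂_1 are all 1, so H_0 ≅ Z.
  H_1: rank ker ∂_1 − rank ∂_2 = (9 − 4) − 5 = 0, and the invariant factors of ∂_2 are all 1, so H_1 ≅ 0.
  H_2: rank ker ∂_2 − rank ∂_3 = (6 − 5) − 0 = 1, and there is no ∂_3, so H_2 ≅ Z.

H_0 ≅ Z,  H_1 = 0,  H_2 ≅ Z.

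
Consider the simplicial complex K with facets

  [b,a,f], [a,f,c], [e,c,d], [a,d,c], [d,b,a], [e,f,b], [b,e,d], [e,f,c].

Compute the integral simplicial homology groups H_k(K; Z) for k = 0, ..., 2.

Order the vertices as a < b < c < d < e < f. Listing each simplex with vertices in this order, K has dimension 2 with simplices:

  0-simplices (6): a, b, c, d, e, f
  1-simplices (12): ab, ac, ad, af, bd, be, bf, cd, ce, cf, de, ef
  2-simplices (8): abd, abf, acd, acf, bde, bef, cde, cef

giving chain groups C_0 ≅ Z^6, C_1 ≅ Z^12, C_2 ≅ Z^8.

The boundary map ∂_1: C_1 → C_0 is given by ∂[p,q] = [q] − [p].
This gives a 6×12 integer matrix of rank 5; reducing to Smith normal form yields diagonal entries (1,1,1,1,1).

Boundary ∂_2: C_2 → C_1 acts by ∂[p,q,r] = [q,r] − [p,r] + [p,q]. For instance
  ∂bef = ef − bf + be,
  ∂abf = bf − af + ab.
This gives a 12×8 integer matrix of rank 7; reducing to Smith normal form yields diagonal entries (1,1,1,1,1,1,1).

From H_k ≅ ker(∂_k) / im(∂_{k+1}) we obtain:

  H_0: rank C_0 − rank ∂_1 = 6 − 5 = 1, and the invariant factors of ∂_1 are all 1, so H_0 = Z.
  H_1: rank ker ∂_1 − rank ∂_2 = (12 − 5) − 7 = 0, and the invariant factors of ∂_2 are all 1, so H_1 = 0.
  H_2: rank ker ∂_2 − rank ∂_3 = (8 − 7) − 0 = 1, and there is no ∂_3, so H_2 = Z.

H_0 ≅ Z,  H_1 = 0,  H_2 ≅ Z.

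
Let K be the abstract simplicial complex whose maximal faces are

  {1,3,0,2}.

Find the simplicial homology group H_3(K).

We work with the vertex ordering 0 < 1 < 2 < 3. The simplices of K, each written with vertices in increasing order, are:

  0-simplices (4): [0], [1], [2], [3]
  1-simplices (6): [0,1], [0,2], [0,3], [1,2], [1,3], [2,3]
  2-simplices (4): [0,1,2], [0,1,3], [0,2,3], [1,2,3]
  3-simplices (1): [0,1,2,3]

so the chain groups are C_0 ≅ Z^4, C_1 ≅ Z^6, C_2 ≅ Z^4, C_3 ≅ Z^1.

∂_1: C_1 → C_0 maps an edge to its endpoints' difference, ∂[p,q] = q − p.
The 4×6 boundary matrix has rank 3 and Smith normal form diag(1,1,1).

The boundary map ∂_2: C_2 → C_1 sends each 2-simplex [p,q,r] to [q,r] − [p,r] + [p,q]. For instance
  ∂[0,1,3] = [1,3] − [0,3] + [0,1],
  ∂[1,2,3] = [2,3] − [1,3] + [1,2].
This gives a 6×4 integer matrix of rank 3; reducing to Smith normal form yields diagonal entries (1,1,1).

∂_3: C_3 → C_2 sends each 3-simplex σ to the alternating sum Σ_i (−1)^i (σ with its i-th vertex removed). For instance
  ∂[0,1,2,3] = [1,2,3] − [0,2,3] + [0,1,3] − [0,1,2].
This gives a 4×1 integer matrix of rank 1; reducing to Smith normal form yields diagonal entries (1).

Computing H_k = (kernel of ∂_k) / (image of ∂_{k+1}):

  H_3: rank ker ∂_3 − rank ∂_4 = (1 − 1) − 0 = 0, and there is no ∂_4, so H_3 = 0.

H_3 ≅ 0.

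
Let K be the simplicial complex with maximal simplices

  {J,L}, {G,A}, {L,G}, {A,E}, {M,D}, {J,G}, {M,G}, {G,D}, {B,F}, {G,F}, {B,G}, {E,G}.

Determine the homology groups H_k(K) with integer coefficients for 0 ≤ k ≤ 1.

Fix the vertex order A < B < D < E < F < G < J < L < M and write every simplex with vertices in increasing order. Then dim K = 1 and the simplices of K are:

  0-simplices (9): A, B, D, E, F, G, J, L, M
  1-simplices (12): AE, AG, BF, BG, DG, DM, EG, FG, GJ, GL, GM, JL

giving chain groups C_0 ≅ Z^9, C_1 ≅ Z^12.

∂_1: C_1 → C_0 sends each edge [p,q] (with p < q) to q − p.
The 9×12 boundary matrix has rank 8 and Smith normal form diag(1,1,1,1,1,1,1,1).

Computing H_k = (kernel of ∂_k) / (image of ∂_{k+1}):

  H_0: rank C_0 − rank ∂_1 = 9 − 8 = 1, and the invariant factors of ∂_1 are all 1, so H_0 ≅ Z.
  H_1: rank ker ∂_1 − rank ∂_2 = (12 − 8) − 0 = 4, and there is no ∂_2, so H_1 ≅ Z^4.

As a check, the Euler characteristic is 9 − 12 = -3, which agrees with 1 − 4 = -3.

H_0 ≅ Z,  H_1 ≅ Z^4.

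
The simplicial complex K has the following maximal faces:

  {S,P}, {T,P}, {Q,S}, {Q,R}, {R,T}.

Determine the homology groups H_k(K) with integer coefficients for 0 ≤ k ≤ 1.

H_0 = Z,  H_1 = Z.

Take the total order P < Q < R < S < T on the vertex set. Then K (dimension 1) consists of the simplices:

  0-simplices (5): P, Q, R, S, T
  1-simplices (5): PS, PT, QR, QS, RT

Hence C_0 ≅ Z^5, C_1 ≅ Z^5.

Boundary ∂_1: C_1 → C_0 sends each edge [p,q] (with p < q) to q − p. For instance
  ∂QR = R − Q.
The 5×5 boundary matrix has rank 4 and Smith normal form diag(1,1,1,1).

Computing H_k = (kernel of ∂_k) / (image of ∂_{k+1}):

  H_0: rank C_0 − rank ∂_1 = 5 − 4 = 1, and the invariant factors of ∂_1 are all 1, so H_0 ≅ Z.
  H_1: rank ker ∂_1 − rank ∂_2 = (5 − 4) − 0 = 1, and there is no ∂_2, so H_1 ≅ Z.

As a check, the Euler characteristic is 5 − 5 = 0, which agrees with 1 − 1 = 0.
(K is a triangulation of the circle S^1.)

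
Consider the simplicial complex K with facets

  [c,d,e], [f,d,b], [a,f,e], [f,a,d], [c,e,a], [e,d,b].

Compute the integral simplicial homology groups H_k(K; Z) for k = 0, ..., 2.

H_0 ≅ Z,  H_1 ≅ Z,  H_2 = 0.

Take the total order a < b < c < d < e < f on the vertex set. Then K (dimension 2) consists of the simplices:

  0-simplices (6): a, b, c, d, e, f
  1-simplices (12): ac, ad, ae, af, bd, be, bf, cd, ce, de, df, ef
  2-simplices (6): ace, adf, aef, bde, bdf, cde

so the chain groups are C_0 ≅ Z^6, C_1 ≅ Z^12, C_2 ≅ Z^6.

The boundary map ∂_1: C_1 → C_0 maps an edge to its endpoints' difference, ∂[p,q] = q − p.
As a 6×12 matrix over Z this has rank 5, with invariant factors (1,1,1,1,1).

∂_2: C_2 → C_1 acts by ∂[p,q,r] = [q,r] − [p,r] + [p,q]. For instance
  ∂cde = de − ce + cd,
  ∂adf = df − af + ad.
The resulting 12×6 matrix has rank 6, and its Smith normal form has invariant factors (1,1,1,1,1,1).

Reading off H_k = ker ∂_k / im ∂_{k+1}:

  H_0: rank C_0 − rank ∂_1 = 6 − 5 = 1, and the invariant factors of ∂_1 are all 1, so H_0 ≅ Z.
  H_1: rank ker ∂_1 − rank ∂_2 = (12 − 5) − 6 = 1, and the invariant factors of ∂_2 are all 1, so H_1 ≅ Z.
  H_2: rank ker ∂_2 − rank ∂_3 = (6 − 6) − 0 = 0, and there is no ∂_3, so H_2 ≅ 0.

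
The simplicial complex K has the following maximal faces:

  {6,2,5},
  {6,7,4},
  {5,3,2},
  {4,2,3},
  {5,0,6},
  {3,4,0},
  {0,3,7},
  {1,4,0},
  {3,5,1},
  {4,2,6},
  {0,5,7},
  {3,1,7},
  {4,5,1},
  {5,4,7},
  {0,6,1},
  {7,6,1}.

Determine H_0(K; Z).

H_0 = Z.

Take the total order 0 < 1 < 2 < 3 < 4 < 5 < 6 < 7 on the vertex set. Then K (dimension 2) consists of the simplices:

  0-simplices (8): [0], [1], [2], [3], [4], [5], [6], [7]
  1-simplices (24): (24 of them)
  2-simplices (16): [0,1,4], [0,1,6], [0,3,4], [0,3,7], [0,5,6], [0,5,7], [1,3,5], [1,3,7], [1,4,5], [1,6,7], [2,3,4], [2,3,5], [2,4,6], [2,5,6], [4,5,7], [4,6,7]

Hence C_0 ≅ Z^8, C_1 ≅ Z^24, C_2 ≅ Z^16.

The boundary map ∂_1: C_1 → C_0 is given by ∂[p,q] = [q] − [p]. For instance
  ∂[5,7] = [7] − [5].
The resulting 8×24 matrix has rank 7, and its Smith normal form has invariant factors (1,1,1,1,1,1,1).

∂_2: C_2 → C_1 maps a triangle to the signed sum of its edges. For instance
  ∂[2,3,4] = [3,4] − [2,4] + [2,3],
  ∂[1,3,7] = [3,7] − [1,7] + [1,3].
As a 24×16 matrix over Z this has rank 15, with invariant factors (1,1,1,1,1,1,1,1,1,1,1,1,1,1,1).

Computing H_k = (kernel of ∂_k) / (image of ∂_{k+1}):

  H_0: rank C_0 − rank ∂_1 = 8 − 7 = 1, and the invariant factors of ∂_1 are all 1, so H_0 ≅ Z.

(K is a triangulation of the torus T^2.)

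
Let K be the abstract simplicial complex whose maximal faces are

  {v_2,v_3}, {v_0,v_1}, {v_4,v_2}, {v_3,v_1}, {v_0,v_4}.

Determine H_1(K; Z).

H_1 ≅ Z.

We work with the vertex ordering v_0 < v_1 < v_2 < v_3 < v_4. The simplices of K, each written with vertices in increasing order, are:

  0-simplices (5): [v_0], [v_1], [v_2], [v_3], [v_4]
  1-simplices (5): [v_0,v_1], [v_0,v_4], [v_1,v_3], [v_2,v_3], [v_2,v_4]

giving chain groups C_0 ≅ Z^5, C_1 ≅ Z^5.

The boundary map ∂_1: C_1 → C_0 is given by ∂[p,q] = [q] − [p].
This gives a 5×5 integer matrix of rank 4; reducing to Smith normal form yields diagonal entries (1,1,1,1).

Now H_k = ker ∂_k / im ∂_{k+1}, so:

  H_1: rank ker ∂_1 − rank ∂_2 = (5 − 4) − 0 = 1, and there is no ∂_2, so H_1 ≅ Z.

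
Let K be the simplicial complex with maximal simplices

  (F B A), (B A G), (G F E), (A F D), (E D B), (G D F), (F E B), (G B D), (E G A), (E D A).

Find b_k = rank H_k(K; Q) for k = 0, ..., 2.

Order the vertices as A < B < D < E < F < G. Listing each simplex with vertices in this order, K has dimension 2 with simplices:

  0-simplices (6): A, B, D, E, F, G
  1-simplices (15): AB, AD, AE, AF, AG, BD, BE, BF, BG, DE, DF, DG, EF, EG, FG
  2-simplices (10): ABF, ABG, ADE, ADF, AEG, BDE, BDG, BEF, DFG, EFG

giving chain groups C_0 ≅ Z^6, C_1 ≅ Z^15, C_2 ≅ Z^10.

The boundary map ∂_1: C_1 → C_0 maps an edge to its endpoints' difference, ∂[p,q] = q − p. For instance
  ∂AG = G − A.
The resulting 6×15 matrix has rank 5, and its Smith normal form has invariant factors (1,1,1,1,1).

∂_2: C_2 → C_1 acts by ∂[p,q,r] = [q,r] − [p,r] + [p,q]. For instance
  ∂ADF = DF − AF + AD,
  ∂BEF = EF − BF + BE.
The 15×10 boundary matrix has rank 10 and Smith normal form diag(1,1,1,1,1,1,1,1,1,2).

Now H_k = ker ∂_k / im ∂_{k+1}, so:

  H_0: rank C_0 − rank ∂_1 = 6 − 5 = 1, and the invariant factors of ∂_1 are all 1, so H_0 = Z.
  H_1: rank ker ∂_1 − rank ∂_2 = (15 − 5) − 10 = 0, and ∂_2 has invariant factor 2 > 1, so H_1 = Z_2.
  H_2: rank ker ∂_2 − rank ∂_3 = (10 − 10) − 0 = 0, and there is no ∂_3, so H_2 = 0.

(K is a triangulation of the real projective plane RP^2.)

Hence the Betti numbers are b_0 = 1, b_1 = 0, b_2 = 0.

b_0 = 1, b_1 = 0, b_2 = 0.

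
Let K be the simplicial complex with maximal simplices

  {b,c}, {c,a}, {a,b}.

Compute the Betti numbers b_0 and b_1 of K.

b_0 = 1, b_1 = 1.

Fix the vertex order a < b < c and write every simplex with vertices in increasing order. Then dim K = 1 and the simplices of K are:

  0-simplices (3): a, b, c
  1-simplices (3): ab, ac, bc

so the chain groups are C_0 ≅ Z^3, C_1 ≅ Z^3.

The boundary map ∂_1: C_1 → C_0 sends each edge [p,q] (with p < q) to q − p. For instance
  ∂ac = c − a.
This gives a 3×3 integer matrix of rank 2; reducing to Smith normal form yields diagonal entries (1,1).

Now H_k = ker ∂_k / im ∂_{k+1}, so:

  H_0: rank C_0 − rank ∂_1 = 3 − 2 = 1, and the invariant factors of ∂_1 are all 1, so H_0 = Z.
  H_1: rank ker ∂_1 − rank ∂_2 = (3 − 2) − 0 = 1, and there is no ∂_2, so H_1 = Z.

(K is a triangulation of the circle S^1.)

Hence the Betti numbers are b_0 = 1, b_1 = 1.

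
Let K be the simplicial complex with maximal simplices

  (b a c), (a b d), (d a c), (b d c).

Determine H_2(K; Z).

H_2 = Z.

Order the vertices as a < b < c < d. Listing each simplex with vertices in this order, K has dimension 2 with simplices:

  0-simplices (4): a, b, c, d
  1-simplices (6): ab, ac, ad, bc, bd, cd
  2-simplices (4): abc, abd, acd, bcd

Hence C_0 ≅ Z^4, C_1 ≅ Z^6, C_2 ≅ Z^4.

∂_1: C_1 → C_0 sends each edge [p,q] (with p < q) to q − p.
The resulting 4×6 matrix has rank 3, and its Smith normal form has invariant factors (1,1,1).

Boundary ∂_2: C_2 → C_1 sends each 2-simplex [p,q,r] to [q,r] − [p,r] + [p,q]. For instance
  ∂abc = bc − ac + ab,
  ∂bcd = cd − bd + bc.
The 6×4 boundary matrix has rank 3 and Smith normal form diag(1,1,1).

Reading off H_k = ker ∂_k / im ∂_{k+1}:

  H_2: rank ker ∂_2 − rank ∂_3 = (4 − 3) − 0 = 1, and there is no ∂_3, so H_2 ≅ Z.

(K is a triangulation of the 2-sphere S^2.)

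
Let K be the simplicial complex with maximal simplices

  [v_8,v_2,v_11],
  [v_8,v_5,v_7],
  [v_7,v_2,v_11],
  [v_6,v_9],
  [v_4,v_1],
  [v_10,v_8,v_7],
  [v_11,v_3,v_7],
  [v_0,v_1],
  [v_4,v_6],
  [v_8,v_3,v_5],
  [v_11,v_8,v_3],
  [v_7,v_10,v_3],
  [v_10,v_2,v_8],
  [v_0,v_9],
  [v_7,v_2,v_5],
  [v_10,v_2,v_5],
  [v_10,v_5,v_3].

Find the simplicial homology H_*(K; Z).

H_0 = Z^2,  H_1 = Z ⊕ Z_2,  H_2 = 0.

Order the vertices as v_0 < v_1 < v_2 < v_3 < v_4 < v_5 < v_6 < v_7 < v_8 < v_9 < v_10 < v_11. Listing each simplex with vertices in this order, K has dimension 2 with simplices:

  0-simplices (12): [v_0], [v_1], [v_2], [v_3], [v_4], [v_5], [v_6], [v_7], [v_8], [v_9], [v_10], [v_11]
  1-simplices (23): (23 of them)
  2-simplices (12): (12 of them)

Hence C_0 ≅ Z^12, C_1 ≅ Z^23, C_2 ≅ Z^12.

The boundary map ∂_1: C_1 → C_0 is given by ∂[p,q] = [q] − [p].
The 12×23 boundary matrix has rank 10 and Smith normal form diag(1,1,1,1,1,1,1,1,1,1).

Boundary ∂_2: C_2 → C_1 sends each 2-simplex [p,q,r] to [q,r] − [p,r] + [p,q]. For instance
  ∂[v_2,v_8,v_11] = [v_8,v_11] − [v_2,v_11] + [v_2,v_8],
  ∂[v_3,v_5,v_8] = [v_5,v_8] − [v_3,v_8] + [v_3,v_5].
This gives a 23×12 integer matrix of rank 12; reducing to Smith normal form yields diagonal entries (1,1,1,1,1,1,1,1,1,1,1,2).

Now H_k = ker ∂_k / im ∂_{k+1}, so:

  H_0: rank C_0 − rank ∂_1 = 12 − 10 = 2, and the invariant factors of ∂_1 are all 1, so H_0 ≅ Z^2.
  H_1: rank ker ∂_1 − rank ∂_2 = (23 − 10) − 12 = 1, and ∂_2 has invariant factor 2 > 1, so H_1 ≅ Z ⊕ Z_2.
  H_2: rank ker ∂_2 − rank ∂_3 = (12 − 12) − 0 = 0, and there is no ∂_3, so H_2 ≅ 0.

As a check, the Euler characteristic is 12 − 23 + 12 = 1, which agrees with 2 − 1 + 0 = 1.
(K is a triangulation of the disjoint union of the real projective plane RP^2 and the circle S^1.)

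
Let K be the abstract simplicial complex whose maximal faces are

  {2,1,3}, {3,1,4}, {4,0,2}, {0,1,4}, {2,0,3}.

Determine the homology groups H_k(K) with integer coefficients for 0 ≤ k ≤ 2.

We work with the vertex ordering 0 < 1 < 2 < 3 < 4. The simplices of K, each written with vertices in increasing order, are:

  0-simplices (5): [0], [1], [2], [3], [4]
  1-simplices (10): [0,1], [0,2], [0,3], [0,4], [1,2], [1,3], [1,4], [2,3], [2,4], [3,4]
  2-simplices (5): [0,1,4], [0,2,3], [0,2,4], [1,2,3], [1,3,4]

Hence C_0 ≅ Z^5, C_1 ≅ Z^10, C_2 ≅ Z^5.

The boundary map ∂_1: C_1 → C_0 sends each edge [p,q] (with p < q) to q − p. For instance
  ∂[2,4] = [4] − [2].
As a 5×10 matrix over Z this has rank 4, with invariant factors (1,1,1,1).

Boundary ∂_2: C_2 → C_1 acts by ∂[p,q,r] = [q,r] − [p,r] + [p,q]. For instance
  ∂[0,1,4] = [1,4] − [0,4] + [0,1],
  ∂[1,2,3] = [2,3] − [1,3] + [1,2].
The resulting 10×5 matrix has rank 5, and its Smith normal form has invariant factors (1,1,1,1,1).

Reading off H_k = ker ∂_k / im ∂_{k+1}:

  H_0: rank C_0 − rank ∂_1 = 5 − 4 = 1, and the invariant factors of ∂_1 are all 1, so H_0 = Z.
  H_1: rank ker ∂_1 − rank ∂_2 = (10 − 4) − 5 = 1, and the invariant factors of ∂_2 are all 1, so H_1 = Z.
  H_2: rank ker ∂_2 − rank ∂_3 = (5 − 5) − 0 = 0, and there is no ∂_3, so H_2 = 0.

As a check, the Euler characteristic is 5 − 10 + 5 = 0, which agrees with 1 − 1 + 0 = 0.

H_0 ≅ Z,  H_1 ≅ Z,  H_2 = 0.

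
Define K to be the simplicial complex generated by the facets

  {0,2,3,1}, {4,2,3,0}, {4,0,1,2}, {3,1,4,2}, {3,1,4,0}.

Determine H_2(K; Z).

Order the vertices as 0 < 1 < 2 < 3 < 4. Listing each simplex with vertices in this order, K has dimension 3 with simplices:

  0-simplices (5): [0], [1], [2], [3], [4]
  1-simplices (10): [0,1], [0,2], [0,3], [0,4], [1,2], [1,3], [1,4], [2,3], [2,4], [3,4]
  2-simplices (10): [0,1,2], [0,1,3], [0,1,4], [0,2,3], [0,2,4], [0,3,4], [1,2,3], [1,2,4], [1,3,4], [2,3,4]
  3-simplices (5): [0,1,2,3], [0,1,2,4], [0,1,3,4], [0,2,3,4], [1,2,3,4]

giving chain groups C_0 ≅ Z^5, C_1 ≅ Z^10, C_2 ≅ Z^10, C_3 ≅ Z^5.

The boundary map ∂_1: C_1 → C_0 maps an edge to its endpoints' difference, ∂[p,q] = q − p. For instance
  ∂[3,4] = [4] − [3].
The 5×10 boundary matrix has rank 4 and Smith normal form diag(1,1,1,1).

∂_2: C_2 → C_1 maps a triangle to the signed sum of its edges. For instance
  ∂[1,2,3] = [2,3] − [1,3] + [1,2],
  ∂[0,1,4] = [1,4] − [0,4] + [0,1].
This gives a 10×10 integer matrix of rank 6; reducing to Smith normal form yields diagonal entries (1,1,1,1,1,1).

∂_3: C_3 → C_2 sends each 3-simplex σ to the alternating sum Σ_i (−1)^i (σ with its i-th vertex removed). For instance
  ∂[0,1,3,4] = [1,3,4] − [0,3,4] + [0,1,4] − [0,1,3],
  ∂[0,2,3,4] = [2,3,4] − [0,3,4] + [0,2,4] − [0,2,3].
As a 10×5 matrix over Z this has rank 4, with invariant factors (1,1,1,1).

Now H_k = ker ∂_k / im ∂_{k+1}, so:

  H_2: rank ker ∂_2 − rank ∂_3 = (10 − 6) − 4 = 0, and the invariant factors of ∂_3 are all 1, so H_2 ≅ 0.

H_2 = 0.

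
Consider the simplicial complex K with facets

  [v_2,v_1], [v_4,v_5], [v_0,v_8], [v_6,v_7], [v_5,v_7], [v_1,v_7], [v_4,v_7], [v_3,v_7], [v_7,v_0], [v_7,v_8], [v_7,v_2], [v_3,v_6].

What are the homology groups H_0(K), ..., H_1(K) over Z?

Take the total order v_0 < v_1 < v_2 < v_3 < v_4 < v_5 < v_6 < v_7 < v_8 on the vertex set. Then K (dimension 1) consists of the simplices:

  0-simplices (9): [v_0], [v_1], [v_2], [v_3], [v_4], [v_5], [v_6], [v_7], [v_8]
  1-simplices (12): [v_0,v_7], [v_0,v_8], [v_1,v_2], [v_1,v_7], [v_2,v_7], [v_3,v_6], [v_3,v_7], [v_4,v_5], [v_4,v_7], [v_5,v_7], [v_6,v_7], [v_7,v_8]

Hence C_0 ≅ Z^9, C_1 ≅ Z^12.

The boundary map ∂_1: C_1 → C_0 maps an edge to its endpoints' difference, ∂[p,q] = q − p.
This gives a 9×12 integer matrix of rank 8; reducing to Smith normal form yields diagonal entries (1,1,1,1,1,1,1,1).

Reading off H_k = ker ∂_k / im ∂_{k+1}:

  H_0: rank C_0 − rank ∂_1 = 9 − 8 = 1, and the invariant factors of ∂_1 are all 1, so H_0 = Z.
  H_1: rank ker ∂_1 − rank ∂_2 = (12 − 8) − 0 = 4, and there is no ∂_2, so H_1 = Z^4.

H_0 ≅ Z,  H_1 ≅ Z^4.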